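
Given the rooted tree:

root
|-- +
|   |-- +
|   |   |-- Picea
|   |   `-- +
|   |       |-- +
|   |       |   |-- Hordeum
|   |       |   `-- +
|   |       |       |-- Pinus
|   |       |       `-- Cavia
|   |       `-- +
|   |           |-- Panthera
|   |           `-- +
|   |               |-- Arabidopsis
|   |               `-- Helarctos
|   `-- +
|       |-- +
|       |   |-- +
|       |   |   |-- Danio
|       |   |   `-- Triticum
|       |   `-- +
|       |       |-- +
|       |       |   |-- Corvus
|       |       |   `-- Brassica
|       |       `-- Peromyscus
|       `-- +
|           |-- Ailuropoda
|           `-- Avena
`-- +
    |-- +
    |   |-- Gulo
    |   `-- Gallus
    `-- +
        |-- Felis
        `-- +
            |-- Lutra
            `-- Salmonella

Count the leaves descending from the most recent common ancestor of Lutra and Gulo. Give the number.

The MRCA of Lutra and Gulo is the node subtending ((Gulo,Gallus),(Felis,(Lutra,Salmonella))).
That clade contains 5 terminal taxa: Felis, Gallus, Gulo, Lutra, Salmonella.

5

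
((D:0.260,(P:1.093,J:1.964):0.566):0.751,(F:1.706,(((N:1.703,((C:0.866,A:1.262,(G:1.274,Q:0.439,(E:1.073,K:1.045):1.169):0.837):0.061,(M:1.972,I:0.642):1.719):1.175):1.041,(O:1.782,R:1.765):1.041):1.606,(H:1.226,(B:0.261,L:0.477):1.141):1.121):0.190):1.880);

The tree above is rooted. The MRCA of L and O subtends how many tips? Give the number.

14

The MRCA of L and O is the node subtending (((N,((C,A,(G,Q,(E,K))),(M,I))),(O,R)),(H,(B,L))).
That clade contains 14 terminal taxa: A, B, C, E, G, H, I, K, L, M, N, O, Q, R.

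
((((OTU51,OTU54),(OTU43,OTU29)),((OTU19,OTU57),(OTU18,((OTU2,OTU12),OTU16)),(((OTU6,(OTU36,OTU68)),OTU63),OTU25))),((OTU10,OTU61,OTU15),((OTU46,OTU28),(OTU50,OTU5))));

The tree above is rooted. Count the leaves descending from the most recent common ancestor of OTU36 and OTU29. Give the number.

15

The MRCA of OTU36 and OTU29 is the node subtending (((OTU51,OTU54),(OTU43,OTU29)),((OTU19,OTU57),(OTU18,((OTU2,OTU12),OTU16)),(((OTU6,(OTU36,OTU68)),OTU63),OTU25))).
That clade contains 15 terminal taxa: OTU12, OTU16, OTU18, OTU19, OTU2, OTU25, OTU29, OTU36, OTU43, OTU51, OTU54, OTU57, OTU6, OTU63, OTU68.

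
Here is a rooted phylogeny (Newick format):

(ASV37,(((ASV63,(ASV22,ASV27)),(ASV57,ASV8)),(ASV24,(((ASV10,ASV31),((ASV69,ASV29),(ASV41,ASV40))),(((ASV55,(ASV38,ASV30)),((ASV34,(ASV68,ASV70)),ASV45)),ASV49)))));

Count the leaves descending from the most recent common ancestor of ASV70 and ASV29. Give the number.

14

The MRCA of ASV70 and ASV29 is the node subtending (((ASV10,ASV31),((ASV69,ASV29),(ASV41,ASV40))),(((ASV55,(ASV38,ASV30)),((ASV34,(ASV68,ASV70)),ASV45)),ASV49)).
That clade contains 14 terminal taxa: ASV10, ASV29, ASV30, ASV31, ASV34, ASV38, ASV40, ASV41, ASV45, ASV49, ASV55, ASV68, ASV69, ASV70.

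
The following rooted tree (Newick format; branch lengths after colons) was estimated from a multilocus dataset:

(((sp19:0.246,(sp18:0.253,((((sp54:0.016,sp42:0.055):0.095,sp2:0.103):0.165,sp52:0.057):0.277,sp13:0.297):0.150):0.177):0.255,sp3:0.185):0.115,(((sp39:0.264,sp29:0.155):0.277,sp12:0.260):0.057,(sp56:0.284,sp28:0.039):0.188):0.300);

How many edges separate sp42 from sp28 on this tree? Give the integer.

The MRCA of sp42 and sp28 is the root of the tree.
From sp42 up to that node: 8 branches. From sp28 up to the same node: 3 branches. Total: 8 + 3 = 11.

11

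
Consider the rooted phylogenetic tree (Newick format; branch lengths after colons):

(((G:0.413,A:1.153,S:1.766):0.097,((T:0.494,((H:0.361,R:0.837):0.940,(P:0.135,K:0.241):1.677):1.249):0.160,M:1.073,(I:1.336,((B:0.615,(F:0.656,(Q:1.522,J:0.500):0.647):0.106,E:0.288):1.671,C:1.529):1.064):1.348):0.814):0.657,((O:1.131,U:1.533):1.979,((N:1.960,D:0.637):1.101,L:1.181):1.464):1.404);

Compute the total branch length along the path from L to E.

9.891

The path runs L → … → MRCA → … → E; the MRCA is the root of the tree.
Branch lengths along that path: 1.181 + 1.464 + 1.404 + 0.657 + 0.814 + 1.348 + 1.064 + 1.671 + 0.288 = 9.891.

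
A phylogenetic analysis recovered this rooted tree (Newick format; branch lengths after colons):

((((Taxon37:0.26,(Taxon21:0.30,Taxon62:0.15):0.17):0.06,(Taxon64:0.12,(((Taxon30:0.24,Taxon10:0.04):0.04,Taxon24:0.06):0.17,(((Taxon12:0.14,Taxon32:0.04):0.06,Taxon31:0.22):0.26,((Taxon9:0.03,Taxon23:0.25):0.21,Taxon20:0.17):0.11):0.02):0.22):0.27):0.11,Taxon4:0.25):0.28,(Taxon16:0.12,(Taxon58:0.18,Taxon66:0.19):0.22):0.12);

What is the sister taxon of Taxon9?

Taxon9 attaches to the tree at the node subtending (Taxon9,Taxon23).
The other lineage descending from that same node — the sister group — is the single tip Taxon23.

Taxon23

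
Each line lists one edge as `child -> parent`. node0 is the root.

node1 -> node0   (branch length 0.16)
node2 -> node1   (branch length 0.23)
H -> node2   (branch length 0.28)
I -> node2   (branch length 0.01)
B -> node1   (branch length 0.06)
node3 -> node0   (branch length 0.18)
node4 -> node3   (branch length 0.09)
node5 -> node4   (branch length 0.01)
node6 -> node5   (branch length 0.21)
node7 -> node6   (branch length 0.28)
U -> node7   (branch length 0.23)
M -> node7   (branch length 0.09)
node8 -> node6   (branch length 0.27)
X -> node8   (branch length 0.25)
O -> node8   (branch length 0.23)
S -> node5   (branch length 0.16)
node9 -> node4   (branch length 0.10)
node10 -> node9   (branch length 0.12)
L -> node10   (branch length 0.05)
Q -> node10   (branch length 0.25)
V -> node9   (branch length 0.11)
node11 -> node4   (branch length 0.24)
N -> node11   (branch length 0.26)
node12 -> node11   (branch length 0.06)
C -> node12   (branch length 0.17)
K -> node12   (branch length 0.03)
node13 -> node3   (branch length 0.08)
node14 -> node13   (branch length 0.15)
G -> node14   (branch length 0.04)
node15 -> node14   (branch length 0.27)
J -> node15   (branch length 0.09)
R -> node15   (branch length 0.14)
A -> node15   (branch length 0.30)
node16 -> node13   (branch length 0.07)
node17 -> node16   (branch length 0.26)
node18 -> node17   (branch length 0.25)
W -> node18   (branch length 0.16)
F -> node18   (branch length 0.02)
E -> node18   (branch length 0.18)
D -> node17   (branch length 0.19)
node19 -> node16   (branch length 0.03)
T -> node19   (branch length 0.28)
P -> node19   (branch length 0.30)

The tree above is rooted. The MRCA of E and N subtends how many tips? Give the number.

The MRCA of E and N is the node subtending (((((U,M),(X,O)),S),((L,Q),V),(N,(C,K))),((G,(J,R,A)),(((W,F,E),D),(T,P)))).
That clade contains 21 terminal taxa: A, C, D, E, F, G, J, K, L, M, N, O, P, Q, R, S, T, U, V, W, X.

21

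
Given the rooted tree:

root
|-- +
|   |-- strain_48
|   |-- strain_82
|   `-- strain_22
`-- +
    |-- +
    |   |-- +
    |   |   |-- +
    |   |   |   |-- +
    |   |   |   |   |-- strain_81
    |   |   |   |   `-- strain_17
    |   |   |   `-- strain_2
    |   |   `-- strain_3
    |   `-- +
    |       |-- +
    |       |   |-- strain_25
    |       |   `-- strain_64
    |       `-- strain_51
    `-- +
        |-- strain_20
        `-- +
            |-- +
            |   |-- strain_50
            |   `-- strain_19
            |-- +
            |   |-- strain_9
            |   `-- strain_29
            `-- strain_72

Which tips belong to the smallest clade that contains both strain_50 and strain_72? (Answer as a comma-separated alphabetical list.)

strain_19, strain_29, strain_50, strain_72, strain_9

Tracing strain_50: it sits inside (strain_50,strain_19).
Tracing strain_72: it sits inside ((strain_50,strain_19),(strain_9,strain_29),strain_72).
The smallest clade enclosing both is ((strain_50,strain_19),(strain_9,strain_29),strain_72); the answer is its 5 terminal taxa in alphabetical order.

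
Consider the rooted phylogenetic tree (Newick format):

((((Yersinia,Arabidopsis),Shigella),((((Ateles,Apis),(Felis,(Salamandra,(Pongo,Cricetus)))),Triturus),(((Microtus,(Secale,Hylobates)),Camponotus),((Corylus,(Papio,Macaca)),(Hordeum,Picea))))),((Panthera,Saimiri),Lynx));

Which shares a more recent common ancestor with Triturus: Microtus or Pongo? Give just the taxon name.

The MRCA of Triturus and Pongo subtends (((Ateles,Apis),(Felis,(Salamandra,(Pongo,Cricetus)))),Triturus) (7 taxa).
The MRCA of Triturus and Microtus subtends ((((Ateles,Apis),(Felis,(Salamandra,(Pongo,Cricetus)))),Triturus),(((Microtus,(Secale,Hylobates)),Camponotus),((Corylus,(Papio,Macaca)),(Hordeum,Picea)))) (16 taxa).
The first is nested inside the second, so Triturus shares a more recent common ancestor with Pongo.

Pongo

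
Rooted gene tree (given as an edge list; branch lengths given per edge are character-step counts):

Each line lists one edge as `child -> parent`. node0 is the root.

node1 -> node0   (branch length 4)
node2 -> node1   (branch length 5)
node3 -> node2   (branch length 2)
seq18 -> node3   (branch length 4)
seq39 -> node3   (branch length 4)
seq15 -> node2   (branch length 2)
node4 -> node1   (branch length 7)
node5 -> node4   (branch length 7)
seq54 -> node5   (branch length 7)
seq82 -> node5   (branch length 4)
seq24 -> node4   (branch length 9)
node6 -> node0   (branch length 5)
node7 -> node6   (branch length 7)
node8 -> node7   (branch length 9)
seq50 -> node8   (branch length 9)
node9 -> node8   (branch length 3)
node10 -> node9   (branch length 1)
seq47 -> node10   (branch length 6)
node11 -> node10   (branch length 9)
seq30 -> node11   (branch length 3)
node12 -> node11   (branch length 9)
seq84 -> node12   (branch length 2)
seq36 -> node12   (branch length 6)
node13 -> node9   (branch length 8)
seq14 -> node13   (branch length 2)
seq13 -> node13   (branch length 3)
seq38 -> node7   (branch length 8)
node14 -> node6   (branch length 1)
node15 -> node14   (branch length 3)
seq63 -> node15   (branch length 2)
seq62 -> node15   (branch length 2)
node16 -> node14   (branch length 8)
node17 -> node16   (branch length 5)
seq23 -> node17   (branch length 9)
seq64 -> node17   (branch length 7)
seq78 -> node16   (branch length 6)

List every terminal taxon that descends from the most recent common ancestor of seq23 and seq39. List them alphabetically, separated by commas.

seq13, seq14, seq15, seq18, seq23, seq24, seq30, seq36, seq38, seq39, seq47, seq50, seq54, seq62, seq63, seq64, seq78, seq82, seq84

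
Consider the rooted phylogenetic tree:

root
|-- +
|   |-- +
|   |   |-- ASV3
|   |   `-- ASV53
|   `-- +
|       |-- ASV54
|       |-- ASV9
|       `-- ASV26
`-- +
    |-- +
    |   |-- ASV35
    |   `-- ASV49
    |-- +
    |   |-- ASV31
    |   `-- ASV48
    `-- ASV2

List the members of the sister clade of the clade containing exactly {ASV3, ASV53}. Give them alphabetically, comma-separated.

ASV26, ASV54, ASV9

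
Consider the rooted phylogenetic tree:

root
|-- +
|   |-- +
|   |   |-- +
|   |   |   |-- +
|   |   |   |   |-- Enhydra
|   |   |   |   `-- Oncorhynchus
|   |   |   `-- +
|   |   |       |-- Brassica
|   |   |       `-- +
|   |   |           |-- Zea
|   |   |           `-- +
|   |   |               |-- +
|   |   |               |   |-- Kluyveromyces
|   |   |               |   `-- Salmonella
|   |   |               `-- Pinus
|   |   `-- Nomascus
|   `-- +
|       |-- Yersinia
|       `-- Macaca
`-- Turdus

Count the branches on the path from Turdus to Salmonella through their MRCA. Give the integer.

9

The MRCA of Turdus and Salmonella is the root of the tree.
From Turdus up to that node: 1 branch. From Salmonella up to the same node: 8 branches. Total: 1 + 8 = 9.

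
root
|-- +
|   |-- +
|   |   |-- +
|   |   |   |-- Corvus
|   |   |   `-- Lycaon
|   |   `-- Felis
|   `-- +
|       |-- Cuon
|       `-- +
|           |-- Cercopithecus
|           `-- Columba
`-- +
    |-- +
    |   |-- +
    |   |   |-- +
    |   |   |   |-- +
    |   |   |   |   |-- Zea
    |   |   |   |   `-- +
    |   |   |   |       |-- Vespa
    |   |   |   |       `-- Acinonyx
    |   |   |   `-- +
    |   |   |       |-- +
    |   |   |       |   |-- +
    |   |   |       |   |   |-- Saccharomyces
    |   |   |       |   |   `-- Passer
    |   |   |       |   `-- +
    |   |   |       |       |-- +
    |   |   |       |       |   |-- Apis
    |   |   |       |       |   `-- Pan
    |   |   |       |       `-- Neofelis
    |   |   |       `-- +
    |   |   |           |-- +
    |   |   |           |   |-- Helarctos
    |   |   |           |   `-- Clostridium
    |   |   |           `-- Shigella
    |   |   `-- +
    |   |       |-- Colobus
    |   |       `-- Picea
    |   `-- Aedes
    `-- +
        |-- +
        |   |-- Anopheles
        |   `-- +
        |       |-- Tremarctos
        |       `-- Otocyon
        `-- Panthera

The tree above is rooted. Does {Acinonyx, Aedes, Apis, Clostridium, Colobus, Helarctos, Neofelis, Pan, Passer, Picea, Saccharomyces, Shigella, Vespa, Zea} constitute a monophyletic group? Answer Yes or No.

Yes

The most recent common ancestor of these taxa subtends ((((Zea,(Vespa,Acinonyx)),(((Saccharomyces,Passer),((Apis,Pan),Neofelis)),((Helarctos,Clostridium),Shigella))),(Colobus,Picea)),Aedes).
That clade has exactly 14 tips — every listed taxon and nothing else — so the group is monophyletic.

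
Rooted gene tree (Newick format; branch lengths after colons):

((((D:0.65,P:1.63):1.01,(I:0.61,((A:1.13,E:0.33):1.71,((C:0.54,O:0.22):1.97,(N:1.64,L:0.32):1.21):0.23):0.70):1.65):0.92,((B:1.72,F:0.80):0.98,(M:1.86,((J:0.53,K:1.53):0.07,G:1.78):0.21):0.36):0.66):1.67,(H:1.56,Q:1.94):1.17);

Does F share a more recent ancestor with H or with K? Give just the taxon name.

K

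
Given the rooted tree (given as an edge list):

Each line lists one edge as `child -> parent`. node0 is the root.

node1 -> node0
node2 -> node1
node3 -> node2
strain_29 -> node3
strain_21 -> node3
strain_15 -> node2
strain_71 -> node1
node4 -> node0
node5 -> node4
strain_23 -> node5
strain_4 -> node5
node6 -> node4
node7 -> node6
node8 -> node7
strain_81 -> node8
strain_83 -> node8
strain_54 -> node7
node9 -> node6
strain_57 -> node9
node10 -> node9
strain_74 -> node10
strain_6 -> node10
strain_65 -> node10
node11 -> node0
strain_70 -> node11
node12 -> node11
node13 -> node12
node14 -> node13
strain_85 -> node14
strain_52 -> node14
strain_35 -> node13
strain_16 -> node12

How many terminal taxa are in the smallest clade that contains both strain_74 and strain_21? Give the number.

18

The MRCA of strain_74 and strain_21 is the root, so the clade is the entire tree.
That clade contains 18 terminal taxa: strain_15, strain_16, strain_21, strain_23, strain_29, strain_35, strain_4, strain_52, strain_54, strain_57, strain_6, strain_65, strain_70, strain_71, strain_74, strain_81, strain_83, strain_85.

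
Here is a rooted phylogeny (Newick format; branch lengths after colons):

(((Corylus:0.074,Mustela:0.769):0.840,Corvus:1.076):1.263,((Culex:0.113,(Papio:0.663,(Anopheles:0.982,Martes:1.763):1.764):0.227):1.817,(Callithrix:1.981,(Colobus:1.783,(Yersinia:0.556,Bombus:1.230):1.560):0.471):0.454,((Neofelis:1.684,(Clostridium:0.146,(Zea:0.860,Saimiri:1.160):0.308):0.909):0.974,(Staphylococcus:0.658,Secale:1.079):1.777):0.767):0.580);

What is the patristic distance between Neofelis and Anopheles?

The path runs Neofelis → … → MRCA → … → Anopheles; the MRCA is the node subtending ((Culex,(Papio,(Anopheles,Martes))),(Callithrix,(Colobus,(Yersinia,Bombus))),((Neofelis,(Clostridium,(Zea,Saimiri))),(Staphylococcus,Secale))).
Branch lengths along that path: 1.684 + 0.974 + 0.767 + 1.817 + 0.227 + 1.764 + 0.982 = 8.215.

8.215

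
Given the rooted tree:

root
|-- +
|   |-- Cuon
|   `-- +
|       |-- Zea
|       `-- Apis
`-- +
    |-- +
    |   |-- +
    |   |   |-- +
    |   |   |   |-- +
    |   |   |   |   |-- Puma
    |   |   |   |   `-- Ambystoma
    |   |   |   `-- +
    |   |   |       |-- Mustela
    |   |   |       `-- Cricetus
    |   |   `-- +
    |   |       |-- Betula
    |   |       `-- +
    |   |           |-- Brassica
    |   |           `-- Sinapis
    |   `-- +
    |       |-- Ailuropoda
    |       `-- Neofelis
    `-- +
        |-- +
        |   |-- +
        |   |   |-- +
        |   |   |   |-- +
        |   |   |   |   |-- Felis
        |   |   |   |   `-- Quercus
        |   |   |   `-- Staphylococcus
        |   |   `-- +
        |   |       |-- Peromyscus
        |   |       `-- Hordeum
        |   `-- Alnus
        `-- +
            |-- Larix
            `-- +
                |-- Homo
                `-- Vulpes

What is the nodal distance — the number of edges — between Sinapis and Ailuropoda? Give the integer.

The MRCA of Sinapis and Ailuropoda is the node subtending ((((Puma,Ambystoma),(Mustela,Cricetus)),(Betula,(Brassica,Sinapis))),(Ailuropoda,Neofelis)).
From Sinapis up to that node: 4 branches. From Ailuropoda up to the same node: 2 branches. Total: 4 + 2 = 6.

6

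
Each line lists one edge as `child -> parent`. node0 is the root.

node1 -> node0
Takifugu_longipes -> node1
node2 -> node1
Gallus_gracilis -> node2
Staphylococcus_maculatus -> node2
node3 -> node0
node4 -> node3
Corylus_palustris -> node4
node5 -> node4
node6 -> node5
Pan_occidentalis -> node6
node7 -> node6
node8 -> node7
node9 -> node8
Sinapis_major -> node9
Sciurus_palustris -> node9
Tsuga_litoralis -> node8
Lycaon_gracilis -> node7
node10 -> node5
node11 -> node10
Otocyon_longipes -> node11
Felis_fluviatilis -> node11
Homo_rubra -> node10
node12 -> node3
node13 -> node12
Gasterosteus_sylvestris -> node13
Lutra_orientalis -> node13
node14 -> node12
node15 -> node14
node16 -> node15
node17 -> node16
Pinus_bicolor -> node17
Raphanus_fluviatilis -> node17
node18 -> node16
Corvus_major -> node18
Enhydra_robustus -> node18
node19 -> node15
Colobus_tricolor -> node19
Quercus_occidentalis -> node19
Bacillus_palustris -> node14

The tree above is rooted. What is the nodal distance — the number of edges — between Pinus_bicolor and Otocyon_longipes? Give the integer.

11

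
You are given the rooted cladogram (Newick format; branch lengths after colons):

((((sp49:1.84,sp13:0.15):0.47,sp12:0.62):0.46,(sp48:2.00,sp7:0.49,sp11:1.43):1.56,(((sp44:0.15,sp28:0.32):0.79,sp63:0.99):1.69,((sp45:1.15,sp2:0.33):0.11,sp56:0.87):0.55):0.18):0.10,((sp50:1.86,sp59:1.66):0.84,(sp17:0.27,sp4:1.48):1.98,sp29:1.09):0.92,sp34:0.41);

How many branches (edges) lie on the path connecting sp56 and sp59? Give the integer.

7

The MRCA of sp56 and sp59 is the root of the tree.
From sp56 up to that node: 4 branches. From sp59 up to the same node: 3 branches. Total: 4 + 3 = 7.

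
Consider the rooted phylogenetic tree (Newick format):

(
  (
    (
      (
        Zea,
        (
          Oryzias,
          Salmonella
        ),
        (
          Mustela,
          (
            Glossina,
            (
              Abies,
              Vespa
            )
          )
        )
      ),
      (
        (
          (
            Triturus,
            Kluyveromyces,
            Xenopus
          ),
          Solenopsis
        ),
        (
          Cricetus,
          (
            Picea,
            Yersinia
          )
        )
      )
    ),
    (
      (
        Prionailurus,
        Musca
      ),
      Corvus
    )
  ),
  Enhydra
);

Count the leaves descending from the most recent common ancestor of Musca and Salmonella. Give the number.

The MRCA of Musca and Salmonella is the node subtending (((Zea,(Oryzias,Salmonella),(Mustela,(Glossina,(Abies,Vespa)))),(((Triturus,Kluyveromyces,Xenopus),Solenopsis),(Cricetus,(Picea,Yersinia)))),((Prionailurus,Musca),Corvus)).
That clade contains 17 terminal taxa: Abies, Corvus, Cricetus, Glossina, Kluyveromyces, Musca, Mustela, Oryzias, Picea, Prionailurus, Salmonella, Solenopsis, Triturus, Vespa, Xenopus, Yersinia, Zea.

17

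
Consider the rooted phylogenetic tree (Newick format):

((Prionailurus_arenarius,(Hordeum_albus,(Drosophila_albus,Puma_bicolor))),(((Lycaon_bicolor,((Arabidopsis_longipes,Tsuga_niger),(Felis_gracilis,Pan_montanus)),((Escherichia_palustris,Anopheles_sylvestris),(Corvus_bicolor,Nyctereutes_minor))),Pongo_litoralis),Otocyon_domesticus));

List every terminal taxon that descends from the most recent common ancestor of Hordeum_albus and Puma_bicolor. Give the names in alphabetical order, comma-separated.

Drosophila_albus, Hordeum_albus, Puma_bicolor

Tracing Hordeum_albus: it sits inside (Hordeum_albus,(Drosophila_albus,Puma_bicolor)).
Tracing Puma_bicolor: it sits inside (Drosophila_albus,Puma_bicolor).
The smallest clade enclosing both is (Hordeum_albus,(Drosophila_albus,Puma_bicolor)); the answer is its 3 terminal taxa in alphabetical order.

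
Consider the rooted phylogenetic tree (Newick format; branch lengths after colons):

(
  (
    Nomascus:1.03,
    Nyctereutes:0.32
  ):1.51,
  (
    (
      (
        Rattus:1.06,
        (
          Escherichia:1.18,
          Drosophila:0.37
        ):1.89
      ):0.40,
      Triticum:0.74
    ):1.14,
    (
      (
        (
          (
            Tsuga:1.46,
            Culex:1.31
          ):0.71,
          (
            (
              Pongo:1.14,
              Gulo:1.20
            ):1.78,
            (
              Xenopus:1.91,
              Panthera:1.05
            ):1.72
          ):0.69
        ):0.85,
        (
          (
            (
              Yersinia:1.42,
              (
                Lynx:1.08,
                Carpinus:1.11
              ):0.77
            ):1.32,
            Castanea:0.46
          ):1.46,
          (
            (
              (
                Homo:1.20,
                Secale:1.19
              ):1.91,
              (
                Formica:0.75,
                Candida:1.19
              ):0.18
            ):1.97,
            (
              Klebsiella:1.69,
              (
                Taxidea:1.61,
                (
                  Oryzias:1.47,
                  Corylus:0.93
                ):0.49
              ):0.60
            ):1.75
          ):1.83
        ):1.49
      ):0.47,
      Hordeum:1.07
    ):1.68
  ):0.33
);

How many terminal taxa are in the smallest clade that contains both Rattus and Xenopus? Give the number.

The MRCA of Rattus and Xenopus is the node subtending (((Rattus,(Escherichia,Drosophila)),Triticum),((((Tsuga,Culex),((Pongo,Gulo),(Xenopus,Panthera))),(((Yersinia,(Lynx,Carpinus)),Castanea),(((Homo,Secale),(Formica,Candida)),(Klebsiella,(Taxidea,(Oryzias,Corylus)))))),Hordeum)).
That clade contains 23 terminal taxa: Candida, Carpinus, Castanea, Corylus, Culex, Drosophila, Escherichia, Formica, Gulo, Homo, Hordeum, Klebsiella, Lynx, Oryzias, Panthera, Pongo, Rattus, Secale, Taxidea, Triticum, Tsuga, Xenopus, Yersinia.

23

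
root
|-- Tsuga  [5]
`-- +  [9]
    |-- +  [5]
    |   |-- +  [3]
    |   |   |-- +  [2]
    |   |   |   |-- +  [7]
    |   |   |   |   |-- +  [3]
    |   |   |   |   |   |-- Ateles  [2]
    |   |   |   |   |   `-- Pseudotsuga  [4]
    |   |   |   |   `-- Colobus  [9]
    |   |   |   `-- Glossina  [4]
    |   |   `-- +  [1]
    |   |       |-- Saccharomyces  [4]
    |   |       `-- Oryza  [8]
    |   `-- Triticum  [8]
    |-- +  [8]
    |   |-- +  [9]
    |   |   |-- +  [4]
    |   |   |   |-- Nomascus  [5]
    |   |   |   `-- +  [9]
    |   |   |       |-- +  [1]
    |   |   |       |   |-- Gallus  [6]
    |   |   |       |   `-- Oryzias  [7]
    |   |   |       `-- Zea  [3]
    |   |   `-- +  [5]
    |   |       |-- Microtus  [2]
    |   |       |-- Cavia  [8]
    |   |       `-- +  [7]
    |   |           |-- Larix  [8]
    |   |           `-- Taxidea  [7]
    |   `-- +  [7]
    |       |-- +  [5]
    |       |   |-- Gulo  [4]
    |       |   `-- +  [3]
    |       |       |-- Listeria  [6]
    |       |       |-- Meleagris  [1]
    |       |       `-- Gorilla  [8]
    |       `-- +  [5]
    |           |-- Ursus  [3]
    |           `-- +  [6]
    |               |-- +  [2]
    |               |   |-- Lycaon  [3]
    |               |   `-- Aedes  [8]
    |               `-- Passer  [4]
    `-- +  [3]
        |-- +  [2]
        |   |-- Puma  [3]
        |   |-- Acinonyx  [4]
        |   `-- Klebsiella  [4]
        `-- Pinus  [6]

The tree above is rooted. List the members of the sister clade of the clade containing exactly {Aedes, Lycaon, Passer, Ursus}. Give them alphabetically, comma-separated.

Gorilla, Gulo, Listeria, Meleagris

The clade containing exactly {Aedes, Lycaon, Passer, Ursus} attaches to the tree at the node subtending ((Gulo,(Listeria,Meleagris,Gorilla)),(Ursus,((Lycaon,Aedes),Passer))).
The other lineage descending from that same node — the sister group — is (Gulo,(Listeria,Meleagris,Gorilla)); its 4 tips in alphabetical order are the answer.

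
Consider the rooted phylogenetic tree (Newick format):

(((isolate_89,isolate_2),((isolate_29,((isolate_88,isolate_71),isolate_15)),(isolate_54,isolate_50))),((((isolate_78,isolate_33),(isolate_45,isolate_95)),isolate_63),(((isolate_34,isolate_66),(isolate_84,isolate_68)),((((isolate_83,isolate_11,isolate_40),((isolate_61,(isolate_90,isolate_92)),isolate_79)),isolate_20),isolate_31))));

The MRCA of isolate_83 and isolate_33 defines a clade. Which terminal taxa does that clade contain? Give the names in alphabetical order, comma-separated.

Tracing isolate_83: it sits inside (isolate_83,isolate_11,isolate_40).
Tracing isolate_33: it sits inside (isolate_78,isolate_33).
The smallest clade enclosing both is ((((isolate_78,isolate_33),(isolate_45,isolate_95)),isolate_63),(((isolate_34,isolate_66),(isolate_84,isolate_68)),((((isolate_83,isolate_11,isolate_40),((isolate_61,(isolate_90,isolate_92)),isolate_79)),isolate_20),isolate_31))); the answer is its 18 terminal taxa in alphabetical order.

isolate_11, isolate_20, isolate_31, isolate_33, isolate_34, isolate_40, isolate_45, isolate_61, isolate_63, isolate_66, isolate_68, isolate_78, isolate_79, isolate_83, isolate_84, isolate_90, isolate_92, isolate_95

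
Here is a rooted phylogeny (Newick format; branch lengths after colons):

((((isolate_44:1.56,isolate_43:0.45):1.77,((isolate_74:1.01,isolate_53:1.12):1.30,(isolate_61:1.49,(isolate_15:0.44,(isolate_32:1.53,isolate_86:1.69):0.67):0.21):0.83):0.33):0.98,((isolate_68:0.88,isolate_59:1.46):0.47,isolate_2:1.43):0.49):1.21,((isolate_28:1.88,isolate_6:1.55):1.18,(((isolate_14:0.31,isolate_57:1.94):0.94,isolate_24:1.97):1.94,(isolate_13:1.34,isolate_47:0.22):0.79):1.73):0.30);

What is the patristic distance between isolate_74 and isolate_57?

11.68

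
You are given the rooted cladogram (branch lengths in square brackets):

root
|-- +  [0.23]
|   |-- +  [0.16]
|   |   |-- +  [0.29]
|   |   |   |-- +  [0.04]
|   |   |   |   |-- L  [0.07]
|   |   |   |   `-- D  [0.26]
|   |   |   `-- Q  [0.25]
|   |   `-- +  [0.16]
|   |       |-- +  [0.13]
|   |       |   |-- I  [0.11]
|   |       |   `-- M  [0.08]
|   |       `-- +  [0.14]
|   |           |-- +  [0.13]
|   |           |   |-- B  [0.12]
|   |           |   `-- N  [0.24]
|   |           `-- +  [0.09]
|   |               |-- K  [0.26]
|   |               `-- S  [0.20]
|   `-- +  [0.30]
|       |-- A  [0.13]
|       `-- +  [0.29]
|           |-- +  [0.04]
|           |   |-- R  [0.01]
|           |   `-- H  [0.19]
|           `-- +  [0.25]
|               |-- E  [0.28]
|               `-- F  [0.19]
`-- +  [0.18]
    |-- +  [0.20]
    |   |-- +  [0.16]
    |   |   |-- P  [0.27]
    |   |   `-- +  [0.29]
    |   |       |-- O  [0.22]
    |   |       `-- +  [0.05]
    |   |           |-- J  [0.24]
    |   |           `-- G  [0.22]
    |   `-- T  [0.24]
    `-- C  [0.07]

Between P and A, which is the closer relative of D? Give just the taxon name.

The MRCA of D and A subtends ((((L,D),Q),((I,M),((B,N),(K,S)))),(A,((R,H),(E,F)))) (14 taxa).
The MRCA of D and P is the root, subtending the entire tree (20 taxa).
The first is nested inside the second, so D shares a more recent common ancestor with A.

A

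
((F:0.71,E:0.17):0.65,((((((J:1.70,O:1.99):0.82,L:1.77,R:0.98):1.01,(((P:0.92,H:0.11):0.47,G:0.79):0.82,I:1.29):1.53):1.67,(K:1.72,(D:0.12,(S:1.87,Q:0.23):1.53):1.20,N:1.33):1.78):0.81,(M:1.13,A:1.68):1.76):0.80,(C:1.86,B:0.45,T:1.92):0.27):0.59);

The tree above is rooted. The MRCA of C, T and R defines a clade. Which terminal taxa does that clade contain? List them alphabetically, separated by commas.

A, B, C, D, G, H, I, J, K, L, M, N, O, P, Q, R, S, T

Tracing C: it sits inside (C,B,T).
Tracing T: it sits inside (C,B,T).
Tracing R: it sits inside ((J,O),L,R).
The smallest clade enclosing all 3 is ((((((J,O),L,R),(((P,H),G),I)),(K,(D,(S,Q)),N)),(M,A)),(C,B,T)); the answer is its 18 terminal taxa in alphabetical order.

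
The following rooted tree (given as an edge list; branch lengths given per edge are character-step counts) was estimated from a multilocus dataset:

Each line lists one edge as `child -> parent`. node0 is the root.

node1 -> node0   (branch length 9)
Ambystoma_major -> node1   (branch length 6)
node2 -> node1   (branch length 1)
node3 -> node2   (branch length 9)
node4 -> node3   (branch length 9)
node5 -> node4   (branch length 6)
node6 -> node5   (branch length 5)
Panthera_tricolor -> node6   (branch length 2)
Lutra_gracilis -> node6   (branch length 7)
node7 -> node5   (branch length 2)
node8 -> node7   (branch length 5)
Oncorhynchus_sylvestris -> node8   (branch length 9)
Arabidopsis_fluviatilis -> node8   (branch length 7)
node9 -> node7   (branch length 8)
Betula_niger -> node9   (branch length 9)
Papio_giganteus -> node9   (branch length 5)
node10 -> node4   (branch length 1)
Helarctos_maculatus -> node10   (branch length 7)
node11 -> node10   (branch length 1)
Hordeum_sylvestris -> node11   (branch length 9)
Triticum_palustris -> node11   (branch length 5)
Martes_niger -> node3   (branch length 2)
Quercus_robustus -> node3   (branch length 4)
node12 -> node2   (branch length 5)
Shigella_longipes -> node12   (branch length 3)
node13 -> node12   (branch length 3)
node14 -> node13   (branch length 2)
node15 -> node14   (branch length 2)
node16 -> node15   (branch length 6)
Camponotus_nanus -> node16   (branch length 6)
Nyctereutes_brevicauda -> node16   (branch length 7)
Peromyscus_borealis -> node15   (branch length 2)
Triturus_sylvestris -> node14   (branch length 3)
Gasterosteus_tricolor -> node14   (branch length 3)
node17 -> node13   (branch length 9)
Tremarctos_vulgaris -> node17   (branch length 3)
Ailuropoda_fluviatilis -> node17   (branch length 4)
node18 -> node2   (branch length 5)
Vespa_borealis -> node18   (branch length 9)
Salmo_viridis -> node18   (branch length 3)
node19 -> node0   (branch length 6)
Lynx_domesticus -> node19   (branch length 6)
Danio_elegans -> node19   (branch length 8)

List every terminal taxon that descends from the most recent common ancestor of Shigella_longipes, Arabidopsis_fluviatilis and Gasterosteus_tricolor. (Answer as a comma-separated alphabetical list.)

Ailuropoda_fluviatilis, Arabidopsis_fluviatilis, Betula_niger, Camponotus_nanus, Gasterosteus_tricolor, Helarctos_maculatus, Hordeum_sylvestris, Lutra_gracilis, Martes_niger, Nyctereutes_brevicauda, Oncorhynchus_sylvestris, Panthera_tricolor, Papio_giganteus, Peromyscus_borealis, Quercus_robustus, Salmo_viridis, Shigella_longipes, Tremarctos_vulgaris, Triticum_palustris, Triturus_sylvestris, Vespa_borealis

Tracing Shigella_longipes: it sits inside (Shigella_longipes,((((Camponotus_nanus,Nyctereutes_brevicauda),Peromyscus_borealis),Triturus_sylvestris,Gasterosteus_tricolor),(Tremarctos_vulgaris,Ailuropoda_fluviatilis))).
Tracing Arabidopsis_fluviatilis: it sits inside (Oncorhynchus_sylvestris,Arabidopsis_fluviatilis).
Tracing Gasterosteus_tricolor: it sits inside (((Camponotus_nanus,Nyctereutes_brevicauda),Peromyscus_borealis),Triturus_sylvestris,Gasterosteus_tricolor).
The smallest clade enclosing all 3 is (((((Panthera_tricolor,Lutra_gracilis),((Oncorhynchus_sylvestris,Arabidopsis_fluviatilis),(Betula_niger,Papio_giganteus))),(Helarctos_maculatus,(Hordeum_sylvestris,Triticum_palustris))),Martes_niger,Quercus_robustus),(Shigella_longipes,((((Camponotus_nanus,Nyctereutes_brevicauda),Peromyscus_borealis),Triturus_sylvestris,Gasterosteus_tricolor),(Tremarctos_vulgaris,Ailuropoda_fluviatilis))),(Vespa_borealis,Salmo_viridis)); the answer is its 21 terminal taxa in alphabetical order.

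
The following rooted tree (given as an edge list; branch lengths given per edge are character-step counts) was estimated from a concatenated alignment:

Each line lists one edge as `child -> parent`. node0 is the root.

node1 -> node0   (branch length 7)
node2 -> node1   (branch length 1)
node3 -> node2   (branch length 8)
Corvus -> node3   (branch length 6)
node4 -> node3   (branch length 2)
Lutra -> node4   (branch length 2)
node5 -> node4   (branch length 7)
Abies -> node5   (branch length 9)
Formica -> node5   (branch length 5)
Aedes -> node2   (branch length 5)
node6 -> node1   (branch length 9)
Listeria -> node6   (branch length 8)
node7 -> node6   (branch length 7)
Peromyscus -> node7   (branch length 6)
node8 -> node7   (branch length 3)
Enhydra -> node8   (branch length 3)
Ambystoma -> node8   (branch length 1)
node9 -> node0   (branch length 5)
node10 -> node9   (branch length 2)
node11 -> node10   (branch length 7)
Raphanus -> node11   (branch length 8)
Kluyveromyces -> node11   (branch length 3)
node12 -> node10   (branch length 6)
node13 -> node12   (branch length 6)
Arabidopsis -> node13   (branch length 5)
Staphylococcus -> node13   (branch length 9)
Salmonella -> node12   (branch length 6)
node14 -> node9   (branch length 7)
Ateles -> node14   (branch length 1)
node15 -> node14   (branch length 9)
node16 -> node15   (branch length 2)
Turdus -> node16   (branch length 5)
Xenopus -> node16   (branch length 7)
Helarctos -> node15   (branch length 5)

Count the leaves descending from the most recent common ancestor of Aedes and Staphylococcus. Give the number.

The MRCA of Aedes and Staphylococcus is the root, so the clade is the entire tree.
That clade contains 18 terminal taxa: Abies, Aedes, Ambystoma, Arabidopsis, Ateles, Corvus, Enhydra, Formica, Helarctos, Kluyveromyces, Listeria, Lutra, Peromyscus, Raphanus, Salmonella, Staphylococcus, Turdus, Xenopus.

18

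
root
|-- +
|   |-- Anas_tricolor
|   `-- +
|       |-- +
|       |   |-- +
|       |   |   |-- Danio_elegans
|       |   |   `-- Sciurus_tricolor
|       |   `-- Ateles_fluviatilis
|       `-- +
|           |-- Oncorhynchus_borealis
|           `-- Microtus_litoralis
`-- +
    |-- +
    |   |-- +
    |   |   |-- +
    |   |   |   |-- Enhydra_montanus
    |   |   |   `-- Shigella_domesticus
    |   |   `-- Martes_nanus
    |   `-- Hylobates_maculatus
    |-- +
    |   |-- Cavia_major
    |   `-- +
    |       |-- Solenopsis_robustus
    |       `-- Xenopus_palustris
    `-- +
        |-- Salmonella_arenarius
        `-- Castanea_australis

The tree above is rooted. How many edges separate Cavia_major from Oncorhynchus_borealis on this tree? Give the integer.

7

The MRCA of Cavia_major and Oncorhynchus_borealis is the root of the tree.
From Cavia_major up to that node: 3 branches. From Oncorhynchus_borealis up to the same node: 4 branches. Total: 3 + 4 = 7.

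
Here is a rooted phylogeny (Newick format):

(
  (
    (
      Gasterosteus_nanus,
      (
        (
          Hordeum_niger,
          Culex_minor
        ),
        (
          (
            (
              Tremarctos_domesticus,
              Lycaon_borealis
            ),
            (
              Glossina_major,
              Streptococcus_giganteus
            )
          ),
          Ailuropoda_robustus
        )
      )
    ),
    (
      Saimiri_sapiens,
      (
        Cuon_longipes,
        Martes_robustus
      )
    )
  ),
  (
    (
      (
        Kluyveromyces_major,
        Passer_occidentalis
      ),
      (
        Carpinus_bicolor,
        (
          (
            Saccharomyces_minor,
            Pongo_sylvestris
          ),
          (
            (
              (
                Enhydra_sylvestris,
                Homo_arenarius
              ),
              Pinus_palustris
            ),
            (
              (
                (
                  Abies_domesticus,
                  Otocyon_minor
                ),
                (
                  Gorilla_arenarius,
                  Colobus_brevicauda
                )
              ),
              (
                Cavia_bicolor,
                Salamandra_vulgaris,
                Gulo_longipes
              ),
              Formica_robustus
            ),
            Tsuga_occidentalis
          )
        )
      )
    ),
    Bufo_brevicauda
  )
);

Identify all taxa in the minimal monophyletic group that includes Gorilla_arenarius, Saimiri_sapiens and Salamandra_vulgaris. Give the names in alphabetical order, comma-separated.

Tracing Gorilla_arenarius: it sits inside (Gorilla_arenarius,Colobus_brevicauda).
Tracing Saimiri_sapiens: it sits inside (Saimiri_sapiens,(Cuon_longipes,Martes_robustus)).
Tracing Salamandra_vulgaris: it sits inside (Cavia_bicolor,Salamandra_vulgaris,Gulo_longipes).
The smallest clade enclosing all 3 is the whole tree (their MRCA is the root), so the answer is all 29 tips in alphabetical order.

Abies_domesticus, Ailuropoda_robustus, Bufo_brevicauda, Carpinus_bicolor, Cavia_bicolor, Colobus_brevicauda, Culex_minor, Cuon_longipes, Enhydra_sylvestris, Formica_robustus, Gasterosteus_nanus, Glossina_major, Gorilla_arenarius, Gulo_longipes, Homo_arenarius, Hordeum_niger, Kluyveromyces_major, Lycaon_borealis, Martes_robustus, Otocyon_minor, Passer_occidentalis, Pinus_palustris, Pongo_sylvestris, Saccharomyces_minor, Saimiri_sapiens, Salamandra_vulgaris, Streptococcus_giganteus, Tremarctos_domesticus, Tsuga_occidentalis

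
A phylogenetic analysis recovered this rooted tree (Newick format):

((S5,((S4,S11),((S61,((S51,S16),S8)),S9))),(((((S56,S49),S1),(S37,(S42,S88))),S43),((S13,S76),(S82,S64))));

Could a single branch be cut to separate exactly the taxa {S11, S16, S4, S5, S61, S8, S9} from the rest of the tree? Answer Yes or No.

No

The MRCA of the listed taxa subtends (S5,((S4,S11),((S61,((S51,S16),S8)),S9))).
That clade also contains S51, which is not in the proposed group, so the group is not monophyletic.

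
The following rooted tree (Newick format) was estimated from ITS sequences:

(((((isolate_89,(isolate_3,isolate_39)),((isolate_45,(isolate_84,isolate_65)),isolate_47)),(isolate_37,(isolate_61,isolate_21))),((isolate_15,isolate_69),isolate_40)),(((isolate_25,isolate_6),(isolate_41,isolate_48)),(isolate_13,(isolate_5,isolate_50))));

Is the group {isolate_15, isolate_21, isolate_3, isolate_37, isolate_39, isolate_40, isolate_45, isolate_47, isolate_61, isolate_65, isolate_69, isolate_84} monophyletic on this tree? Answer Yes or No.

No

The MRCA of the listed taxa subtends ((((isolate_89,(isolate_3,isolate_39)),((isolate_45,(isolate_84,isolate_65)),isolate_47)),(isolate_37,(isolate_61,isolate_21))),((isolate_15,isolate_69),isolate_40)).
That clade also contains isolate_89, which is not in the proposed group, so the group is not monophyletic.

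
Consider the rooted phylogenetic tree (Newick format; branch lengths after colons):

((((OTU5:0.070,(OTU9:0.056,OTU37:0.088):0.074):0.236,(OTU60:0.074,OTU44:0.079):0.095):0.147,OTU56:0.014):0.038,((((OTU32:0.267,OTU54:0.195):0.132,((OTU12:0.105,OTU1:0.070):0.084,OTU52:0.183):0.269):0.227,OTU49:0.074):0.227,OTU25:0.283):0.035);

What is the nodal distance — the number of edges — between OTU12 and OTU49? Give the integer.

The MRCA of OTU12 and OTU49 is the node subtending (((OTU32,OTU54),((OTU12,OTU1),OTU52)),OTU49).
From OTU12 up to that node: 4 branches. From OTU49 up to the same node: 1 branch. Total: 4 + 1 = 5.

5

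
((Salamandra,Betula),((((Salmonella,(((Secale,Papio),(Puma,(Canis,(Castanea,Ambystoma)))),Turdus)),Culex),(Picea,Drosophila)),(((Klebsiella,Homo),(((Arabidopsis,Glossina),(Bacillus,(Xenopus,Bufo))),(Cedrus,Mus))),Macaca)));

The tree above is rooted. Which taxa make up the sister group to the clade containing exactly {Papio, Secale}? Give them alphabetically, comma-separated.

Ambystoma, Canis, Castanea, Puma

The clade containing exactly {Papio, Secale} attaches to the tree at the node subtending ((Secale,Papio),(Puma,(Canis,(Castanea,Ambystoma)))).
The other lineage descending from that same node — the sister group — is (Puma,(Canis,(Castanea,Ambystoma))); its 4 tips in alphabetical order are the answer.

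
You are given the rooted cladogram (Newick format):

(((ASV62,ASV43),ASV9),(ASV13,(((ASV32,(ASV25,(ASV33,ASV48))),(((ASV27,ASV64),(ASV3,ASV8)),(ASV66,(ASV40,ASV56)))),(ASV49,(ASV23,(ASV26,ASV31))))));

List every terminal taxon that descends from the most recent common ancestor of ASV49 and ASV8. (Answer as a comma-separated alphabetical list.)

ASV23, ASV25, ASV26, ASV27, ASV3, ASV31, ASV32, ASV33, ASV40, ASV48, ASV49, ASV56, ASV64, ASV66, ASV8

Tracing ASV49: it sits inside (ASV49,(ASV23,(ASV26,ASV31))).
Tracing ASV8: it sits inside (ASV3,ASV8).
The smallest clade enclosing both is (((ASV32,(ASV25,(ASV33,ASV48))),(((ASV27,ASV64),(ASV3,ASV8)),(ASV66,(ASV40,ASV56)))),(ASV49,(ASV23,(ASV26,ASV31)))); the answer is its 15 terminal taxa in alphabetical order.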